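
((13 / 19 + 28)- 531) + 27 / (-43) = -410905 / 817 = -502.94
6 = 6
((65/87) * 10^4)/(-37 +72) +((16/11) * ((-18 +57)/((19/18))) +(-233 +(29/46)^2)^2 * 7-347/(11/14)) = 378553.20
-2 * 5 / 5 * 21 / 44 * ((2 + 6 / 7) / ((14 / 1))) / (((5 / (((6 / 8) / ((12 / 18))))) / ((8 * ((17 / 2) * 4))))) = -918 / 77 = -11.92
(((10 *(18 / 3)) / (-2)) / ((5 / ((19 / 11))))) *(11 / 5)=-114 / 5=-22.80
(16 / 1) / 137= 16 / 137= 0.12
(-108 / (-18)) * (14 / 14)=6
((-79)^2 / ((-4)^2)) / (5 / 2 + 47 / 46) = 143543 / 1296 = 110.76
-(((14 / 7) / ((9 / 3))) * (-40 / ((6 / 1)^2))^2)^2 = -40000 / 59049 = -0.68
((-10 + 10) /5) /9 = 0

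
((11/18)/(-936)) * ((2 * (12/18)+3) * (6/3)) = -11/1944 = -0.01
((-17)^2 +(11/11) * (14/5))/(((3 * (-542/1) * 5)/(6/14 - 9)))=2918/9485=0.31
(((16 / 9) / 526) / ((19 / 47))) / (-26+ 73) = 0.00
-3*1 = -3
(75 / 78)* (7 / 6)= 175 / 156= 1.12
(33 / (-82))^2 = 1089 / 6724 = 0.16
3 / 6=1 / 2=0.50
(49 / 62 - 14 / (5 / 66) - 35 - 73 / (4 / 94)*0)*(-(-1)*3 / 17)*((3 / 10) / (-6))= 203679 / 105400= 1.93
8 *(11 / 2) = 44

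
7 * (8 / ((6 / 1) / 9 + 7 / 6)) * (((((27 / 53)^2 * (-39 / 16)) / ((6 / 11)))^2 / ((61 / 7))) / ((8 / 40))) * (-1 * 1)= -23.57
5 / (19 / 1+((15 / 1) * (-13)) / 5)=-1 / 4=-0.25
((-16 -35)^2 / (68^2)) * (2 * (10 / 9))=5 / 4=1.25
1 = 1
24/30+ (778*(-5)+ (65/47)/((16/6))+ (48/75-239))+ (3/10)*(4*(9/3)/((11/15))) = -426228479/103400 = -4122.13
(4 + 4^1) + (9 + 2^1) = 19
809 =809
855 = 855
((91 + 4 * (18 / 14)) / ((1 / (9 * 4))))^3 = 14221738700352 / 343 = 41462795044.76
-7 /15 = -0.47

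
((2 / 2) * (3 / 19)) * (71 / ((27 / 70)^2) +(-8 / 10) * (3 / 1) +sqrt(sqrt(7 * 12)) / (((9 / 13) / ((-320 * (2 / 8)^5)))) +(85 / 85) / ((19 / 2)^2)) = -65 * sqrt(2) * 21^(1 / 4) / 912 +624816052 / 8333685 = 74.76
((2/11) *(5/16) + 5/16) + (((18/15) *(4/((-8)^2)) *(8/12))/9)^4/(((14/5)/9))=0.37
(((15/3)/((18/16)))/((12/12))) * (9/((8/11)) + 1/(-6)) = 1465/27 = 54.26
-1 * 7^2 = -49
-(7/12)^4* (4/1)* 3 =-2401/1728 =-1.39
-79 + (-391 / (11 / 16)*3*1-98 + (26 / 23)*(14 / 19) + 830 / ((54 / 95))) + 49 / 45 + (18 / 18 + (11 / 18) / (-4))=-2181636643 / 5191560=-420.23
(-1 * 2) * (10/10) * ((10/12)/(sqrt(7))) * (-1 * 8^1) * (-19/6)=-15.96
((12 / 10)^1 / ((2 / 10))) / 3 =2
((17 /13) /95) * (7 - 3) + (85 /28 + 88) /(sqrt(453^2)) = 4010527 /15664740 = 0.26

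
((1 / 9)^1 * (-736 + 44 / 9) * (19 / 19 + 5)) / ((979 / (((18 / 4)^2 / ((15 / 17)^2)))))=-190162 / 14685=-12.95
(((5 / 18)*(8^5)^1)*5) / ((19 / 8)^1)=3276800 / 171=19162.57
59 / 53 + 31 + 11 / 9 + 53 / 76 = 1233757 / 36252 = 34.03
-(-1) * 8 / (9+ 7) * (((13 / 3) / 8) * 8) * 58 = 377 / 3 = 125.67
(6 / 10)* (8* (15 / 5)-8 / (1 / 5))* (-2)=96 / 5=19.20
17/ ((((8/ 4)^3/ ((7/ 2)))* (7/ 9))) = 9.56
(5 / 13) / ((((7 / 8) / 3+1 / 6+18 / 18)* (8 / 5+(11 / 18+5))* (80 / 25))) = 0.01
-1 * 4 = -4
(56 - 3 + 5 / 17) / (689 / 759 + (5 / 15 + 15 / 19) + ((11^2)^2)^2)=0.00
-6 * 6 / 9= -4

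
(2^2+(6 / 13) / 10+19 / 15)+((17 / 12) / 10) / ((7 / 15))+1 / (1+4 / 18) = 6.43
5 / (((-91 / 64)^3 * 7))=-1310720 / 5274997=-0.25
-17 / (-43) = 17 / 43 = 0.40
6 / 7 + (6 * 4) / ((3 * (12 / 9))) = 48 / 7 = 6.86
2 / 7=0.29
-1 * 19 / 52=-19 / 52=-0.37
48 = 48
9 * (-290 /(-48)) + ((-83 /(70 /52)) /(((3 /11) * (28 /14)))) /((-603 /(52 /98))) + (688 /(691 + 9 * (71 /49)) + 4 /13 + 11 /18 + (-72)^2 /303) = 73.48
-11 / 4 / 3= -11 / 12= -0.92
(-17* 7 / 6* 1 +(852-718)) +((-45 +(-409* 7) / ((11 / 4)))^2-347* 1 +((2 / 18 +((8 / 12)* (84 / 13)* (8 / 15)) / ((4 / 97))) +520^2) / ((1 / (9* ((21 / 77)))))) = 86980926191 / 47190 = 1843206.74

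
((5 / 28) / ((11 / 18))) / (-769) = -45 / 118426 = -0.00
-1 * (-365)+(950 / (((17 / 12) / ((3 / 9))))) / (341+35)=292110 / 799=365.59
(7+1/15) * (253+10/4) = 27083/15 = 1805.53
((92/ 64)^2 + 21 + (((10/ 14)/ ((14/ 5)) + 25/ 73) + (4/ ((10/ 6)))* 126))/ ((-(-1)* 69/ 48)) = 1492903469/ 6581680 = 226.83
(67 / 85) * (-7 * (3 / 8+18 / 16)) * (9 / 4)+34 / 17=-11303 / 680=-16.62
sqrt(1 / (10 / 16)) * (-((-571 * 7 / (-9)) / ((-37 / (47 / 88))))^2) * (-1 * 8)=35291003881 * sqrt(10) / 268351380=415.87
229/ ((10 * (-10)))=-229/ 100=-2.29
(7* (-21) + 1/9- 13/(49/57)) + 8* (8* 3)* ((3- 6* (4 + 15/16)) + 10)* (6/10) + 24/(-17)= -77917187/37485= -2078.62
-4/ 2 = -2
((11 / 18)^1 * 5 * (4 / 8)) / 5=11 / 36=0.31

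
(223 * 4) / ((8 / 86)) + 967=10556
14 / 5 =2.80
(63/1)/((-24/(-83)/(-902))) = -786093/4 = -196523.25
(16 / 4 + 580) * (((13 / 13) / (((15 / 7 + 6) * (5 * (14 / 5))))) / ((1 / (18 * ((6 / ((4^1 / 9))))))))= 23652 / 19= 1244.84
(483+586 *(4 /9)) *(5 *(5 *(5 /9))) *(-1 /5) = -167275 /81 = -2065.12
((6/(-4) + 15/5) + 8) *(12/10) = 57/5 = 11.40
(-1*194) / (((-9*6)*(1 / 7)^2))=4753 / 27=176.04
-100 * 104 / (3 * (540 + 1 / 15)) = -6.42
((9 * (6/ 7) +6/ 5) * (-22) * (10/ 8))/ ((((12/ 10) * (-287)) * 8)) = 0.09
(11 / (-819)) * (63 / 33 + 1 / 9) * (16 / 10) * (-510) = 54400 / 2457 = 22.14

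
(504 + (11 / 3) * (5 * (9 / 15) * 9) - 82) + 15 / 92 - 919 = -397.84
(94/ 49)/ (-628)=-47/ 15386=-0.00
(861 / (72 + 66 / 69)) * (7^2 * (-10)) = -5782.76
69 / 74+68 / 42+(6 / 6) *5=11735 / 1554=7.55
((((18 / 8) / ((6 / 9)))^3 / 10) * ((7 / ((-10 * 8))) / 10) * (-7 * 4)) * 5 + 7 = 2398067 / 204800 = 11.71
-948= -948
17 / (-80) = -17 / 80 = -0.21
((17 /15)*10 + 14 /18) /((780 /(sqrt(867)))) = 1853*sqrt(3) /7020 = 0.46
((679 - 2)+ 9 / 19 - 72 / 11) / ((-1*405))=-140224 / 84645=-1.66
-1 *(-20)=20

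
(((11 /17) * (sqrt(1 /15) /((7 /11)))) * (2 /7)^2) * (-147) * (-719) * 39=13571844 * sqrt(15) /595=88342.06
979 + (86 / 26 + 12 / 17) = 217246 / 221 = 983.01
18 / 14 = 9 / 7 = 1.29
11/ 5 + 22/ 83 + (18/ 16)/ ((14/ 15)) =170601/ 46480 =3.67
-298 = -298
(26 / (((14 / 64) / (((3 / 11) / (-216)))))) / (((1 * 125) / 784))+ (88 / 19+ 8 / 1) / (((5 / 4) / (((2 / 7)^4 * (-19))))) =-65982848 / 29712375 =-2.22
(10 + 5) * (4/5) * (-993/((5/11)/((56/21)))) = -349536/5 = -69907.20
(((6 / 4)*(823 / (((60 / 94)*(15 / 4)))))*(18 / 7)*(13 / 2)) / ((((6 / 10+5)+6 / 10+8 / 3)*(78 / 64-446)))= -144821664 / 66254615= -2.19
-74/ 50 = -37/ 25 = -1.48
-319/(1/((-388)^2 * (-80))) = 3841882880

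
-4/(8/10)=-5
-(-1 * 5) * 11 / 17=55 / 17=3.24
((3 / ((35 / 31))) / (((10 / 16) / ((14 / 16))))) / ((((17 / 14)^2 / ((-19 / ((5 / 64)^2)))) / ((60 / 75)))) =-5674303488 / 903125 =-6282.97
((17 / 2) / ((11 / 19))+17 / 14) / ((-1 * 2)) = -612 / 77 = -7.95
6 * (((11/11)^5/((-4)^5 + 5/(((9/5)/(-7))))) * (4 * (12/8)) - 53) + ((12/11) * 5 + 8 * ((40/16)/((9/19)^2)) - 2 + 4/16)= -7537141115/33469524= -225.19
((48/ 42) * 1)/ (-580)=-2/ 1015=-0.00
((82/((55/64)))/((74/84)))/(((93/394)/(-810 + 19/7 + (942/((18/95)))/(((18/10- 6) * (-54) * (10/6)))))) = -1862071838464/5109885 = -364405.82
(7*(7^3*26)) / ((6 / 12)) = 124852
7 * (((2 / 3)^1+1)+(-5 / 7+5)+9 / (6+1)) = 152 / 3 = 50.67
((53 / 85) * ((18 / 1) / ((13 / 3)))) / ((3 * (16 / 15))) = 1431 / 1768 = 0.81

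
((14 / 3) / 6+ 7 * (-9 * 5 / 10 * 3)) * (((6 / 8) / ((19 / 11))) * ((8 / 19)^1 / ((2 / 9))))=-55671 / 722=-77.11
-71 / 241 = -0.29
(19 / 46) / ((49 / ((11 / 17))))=209 / 38318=0.01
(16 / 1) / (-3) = -16 / 3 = -5.33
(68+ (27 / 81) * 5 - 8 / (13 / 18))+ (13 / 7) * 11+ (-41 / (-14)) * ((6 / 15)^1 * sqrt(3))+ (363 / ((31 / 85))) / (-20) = 31.28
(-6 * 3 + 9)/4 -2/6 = -31/12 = -2.58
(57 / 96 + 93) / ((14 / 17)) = 50915 / 448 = 113.65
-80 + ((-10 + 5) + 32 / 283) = -24023 / 283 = -84.89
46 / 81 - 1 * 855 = -854.43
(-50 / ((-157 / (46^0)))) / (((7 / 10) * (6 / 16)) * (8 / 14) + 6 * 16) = 0.00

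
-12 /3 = -4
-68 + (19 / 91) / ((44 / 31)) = -271683 / 4004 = -67.85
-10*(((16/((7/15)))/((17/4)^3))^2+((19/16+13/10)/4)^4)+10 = 8073215243649083919/1240193702035456000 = 6.51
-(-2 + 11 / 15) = 19 / 15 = 1.27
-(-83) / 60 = 83 / 60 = 1.38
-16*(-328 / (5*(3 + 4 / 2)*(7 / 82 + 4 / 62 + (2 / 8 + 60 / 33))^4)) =51331828489685537947648 / 5918737148719572270025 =8.67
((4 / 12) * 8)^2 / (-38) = -32 / 171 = -0.19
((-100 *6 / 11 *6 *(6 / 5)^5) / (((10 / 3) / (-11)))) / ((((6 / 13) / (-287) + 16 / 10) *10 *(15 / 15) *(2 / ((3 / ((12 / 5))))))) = 195832728 / 1863625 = 105.08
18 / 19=0.95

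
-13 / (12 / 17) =-18.42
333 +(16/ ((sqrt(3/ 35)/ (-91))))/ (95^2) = 333 - 1456* sqrt(105)/ 27075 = 332.45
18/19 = 0.95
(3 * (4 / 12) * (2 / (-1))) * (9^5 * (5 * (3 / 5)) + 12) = -354318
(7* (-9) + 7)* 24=-1344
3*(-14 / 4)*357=-7497 / 2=-3748.50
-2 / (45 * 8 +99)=-2 / 459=-0.00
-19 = -19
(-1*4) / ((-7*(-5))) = -4 / 35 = -0.11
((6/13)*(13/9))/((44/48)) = 8/11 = 0.73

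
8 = 8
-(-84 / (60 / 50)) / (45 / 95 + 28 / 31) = 50.84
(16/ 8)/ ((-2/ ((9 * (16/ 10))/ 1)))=-72/ 5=-14.40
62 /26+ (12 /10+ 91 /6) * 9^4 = 13959931 /130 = 107384.08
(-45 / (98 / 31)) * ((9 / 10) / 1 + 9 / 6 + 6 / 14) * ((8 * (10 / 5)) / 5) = -220968 / 1715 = -128.84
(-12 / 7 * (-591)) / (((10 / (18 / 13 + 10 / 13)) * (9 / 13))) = 1576 / 5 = 315.20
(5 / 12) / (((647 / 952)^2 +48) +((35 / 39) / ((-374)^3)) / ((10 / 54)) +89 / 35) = 1666188924400 / 203960490538449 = 0.01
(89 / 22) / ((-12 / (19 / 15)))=-1691 / 3960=-0.43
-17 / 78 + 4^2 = 1231 / 78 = 15.78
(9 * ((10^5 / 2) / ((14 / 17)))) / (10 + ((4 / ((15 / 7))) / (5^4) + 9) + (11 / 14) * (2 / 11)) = 28540.32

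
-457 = -457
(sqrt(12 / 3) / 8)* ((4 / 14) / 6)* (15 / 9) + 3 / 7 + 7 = 7.45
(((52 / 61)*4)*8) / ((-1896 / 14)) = -2912 / 14457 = -0.20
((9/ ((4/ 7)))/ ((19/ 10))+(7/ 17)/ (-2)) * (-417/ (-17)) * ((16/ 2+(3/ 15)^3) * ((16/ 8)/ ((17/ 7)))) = 15258261018/ 11668375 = 1307.66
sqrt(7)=2.65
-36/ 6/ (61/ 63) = -378/ 61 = -6.20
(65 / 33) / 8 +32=8513 / 264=32.25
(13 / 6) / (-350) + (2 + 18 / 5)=11747 / 2100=5.59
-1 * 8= -8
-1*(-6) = 6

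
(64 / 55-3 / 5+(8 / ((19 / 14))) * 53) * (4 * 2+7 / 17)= 4251897 / 1615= 2632.75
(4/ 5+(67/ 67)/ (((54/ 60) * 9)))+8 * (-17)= -54706/ 405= -135.08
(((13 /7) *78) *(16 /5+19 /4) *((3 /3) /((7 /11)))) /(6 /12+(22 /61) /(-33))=162273969 /43855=3700.24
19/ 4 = 4.75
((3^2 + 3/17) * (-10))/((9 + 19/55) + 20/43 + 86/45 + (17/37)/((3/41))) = -1228570200/241001639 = -5.10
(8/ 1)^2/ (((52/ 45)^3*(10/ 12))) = 109350/ 2197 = 49.77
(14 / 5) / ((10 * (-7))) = -1 / 25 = -0.04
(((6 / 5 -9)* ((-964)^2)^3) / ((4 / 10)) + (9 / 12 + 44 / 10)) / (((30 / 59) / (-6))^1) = 18466254730389902985283 / 100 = 184662547303899029852.83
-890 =-890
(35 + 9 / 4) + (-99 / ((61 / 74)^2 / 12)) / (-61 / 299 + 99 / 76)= -577481517263 / 371579060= -1554.13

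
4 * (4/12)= 4/3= 1.33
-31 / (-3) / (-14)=-31 / 42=-0.74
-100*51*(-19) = 96900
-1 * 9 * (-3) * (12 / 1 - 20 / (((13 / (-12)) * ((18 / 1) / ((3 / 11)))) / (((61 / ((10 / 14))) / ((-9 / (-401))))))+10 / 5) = 4163502 / 143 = 29115.40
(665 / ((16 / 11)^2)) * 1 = 80465 / 256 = 314.32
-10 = -10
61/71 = 0.86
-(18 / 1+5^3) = -143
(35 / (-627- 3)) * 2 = -1 / 9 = -0.11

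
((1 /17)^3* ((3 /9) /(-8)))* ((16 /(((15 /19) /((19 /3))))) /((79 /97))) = -70034 /52397145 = -0.00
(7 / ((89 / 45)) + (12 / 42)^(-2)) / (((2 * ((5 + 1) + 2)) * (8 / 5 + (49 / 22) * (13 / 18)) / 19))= 52865505 / 9046672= 5.84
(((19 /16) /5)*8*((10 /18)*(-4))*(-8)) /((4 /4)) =304 /9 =33.78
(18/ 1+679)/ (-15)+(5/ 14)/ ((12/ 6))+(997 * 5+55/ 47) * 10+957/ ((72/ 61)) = 666240867/ 13160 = 50626.21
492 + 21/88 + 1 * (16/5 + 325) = 360993/440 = 820.44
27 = 27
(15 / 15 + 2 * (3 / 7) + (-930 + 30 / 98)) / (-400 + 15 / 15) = 45464 / 19551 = 2.33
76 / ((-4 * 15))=-19 / 15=-1.27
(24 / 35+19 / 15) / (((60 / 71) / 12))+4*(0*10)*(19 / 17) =27.72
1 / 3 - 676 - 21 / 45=-10142 / 15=-676.13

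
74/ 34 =37/ 17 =2.18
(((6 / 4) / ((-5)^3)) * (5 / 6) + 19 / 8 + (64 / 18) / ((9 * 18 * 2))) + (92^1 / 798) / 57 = 876140959 / 368436600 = 2.38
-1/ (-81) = 1/ 81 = 0.01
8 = 8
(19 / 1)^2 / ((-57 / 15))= -95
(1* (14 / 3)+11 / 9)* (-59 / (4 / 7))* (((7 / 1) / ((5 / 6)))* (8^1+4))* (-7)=2145122 / 5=429024.40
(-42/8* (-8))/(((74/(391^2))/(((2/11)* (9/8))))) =28894509/1628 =17748.47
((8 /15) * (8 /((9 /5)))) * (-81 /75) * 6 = -384 /25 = -15.36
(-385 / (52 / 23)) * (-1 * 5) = 44275 / 52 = 851.44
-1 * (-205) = 205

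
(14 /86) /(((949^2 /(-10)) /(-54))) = 0.00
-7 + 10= 3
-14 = -14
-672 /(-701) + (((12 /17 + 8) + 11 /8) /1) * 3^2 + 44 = 12935815 /95336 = 135.69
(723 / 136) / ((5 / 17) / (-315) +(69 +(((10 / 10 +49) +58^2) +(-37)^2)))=45549 / 41571928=0.00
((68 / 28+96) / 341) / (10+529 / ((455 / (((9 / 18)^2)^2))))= 716560 / 25005189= 0.03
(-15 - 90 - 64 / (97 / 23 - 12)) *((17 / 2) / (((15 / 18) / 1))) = -883473 / 895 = -987.12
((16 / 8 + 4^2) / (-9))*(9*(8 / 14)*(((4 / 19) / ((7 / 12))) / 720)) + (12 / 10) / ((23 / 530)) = 2960028 / 107065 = 27.65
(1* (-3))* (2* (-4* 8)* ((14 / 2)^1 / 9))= 448 / 3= 149.33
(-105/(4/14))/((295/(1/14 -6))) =1743/236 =7.39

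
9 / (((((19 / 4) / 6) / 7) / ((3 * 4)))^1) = 18144 / 19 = 954.95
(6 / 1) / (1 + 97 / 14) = 28 / 37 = 0.76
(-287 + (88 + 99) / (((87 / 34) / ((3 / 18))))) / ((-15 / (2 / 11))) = 143456 / 43065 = 3.33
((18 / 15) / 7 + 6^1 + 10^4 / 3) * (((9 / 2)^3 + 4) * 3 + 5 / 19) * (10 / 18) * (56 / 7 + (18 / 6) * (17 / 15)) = 1903010527 / 315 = 6041303.26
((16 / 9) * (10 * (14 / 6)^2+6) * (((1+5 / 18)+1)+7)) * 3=726784 / 243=2990.88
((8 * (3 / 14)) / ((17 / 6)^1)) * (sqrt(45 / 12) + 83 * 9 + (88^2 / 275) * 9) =36 * sqrt(15) / 119 + 257256 / 425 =606.48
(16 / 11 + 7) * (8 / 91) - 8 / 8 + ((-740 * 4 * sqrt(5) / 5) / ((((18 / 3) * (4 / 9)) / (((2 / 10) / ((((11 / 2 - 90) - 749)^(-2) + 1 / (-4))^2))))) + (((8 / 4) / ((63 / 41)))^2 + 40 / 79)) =87151907 / 44837793 - 9143113303996064 * sqrt(5) / 12870225250215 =-1586.58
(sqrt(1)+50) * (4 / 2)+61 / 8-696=-4691 / 8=-586.38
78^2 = 6084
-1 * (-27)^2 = -729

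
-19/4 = -4.75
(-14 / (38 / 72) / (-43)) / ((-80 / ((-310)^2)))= -605430 / 817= -741.04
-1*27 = -27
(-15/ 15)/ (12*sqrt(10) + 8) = 1/ 172 - 3*sqrt(10)/ 344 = -0.02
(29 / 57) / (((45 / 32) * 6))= 464 / 7695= 0.06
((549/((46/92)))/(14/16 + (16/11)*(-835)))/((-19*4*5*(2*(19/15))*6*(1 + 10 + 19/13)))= 8723/694005894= 0.00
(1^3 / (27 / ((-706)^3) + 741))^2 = 123830665318305856 / 67993065529559938537641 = 0.00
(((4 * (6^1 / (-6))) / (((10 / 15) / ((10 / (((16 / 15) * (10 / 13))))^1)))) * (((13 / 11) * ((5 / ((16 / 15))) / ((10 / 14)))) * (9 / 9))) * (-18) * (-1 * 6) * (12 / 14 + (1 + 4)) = -126281025 / 352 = -358752.91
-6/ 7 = -0.86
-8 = -8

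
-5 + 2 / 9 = -43 / 9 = -4.78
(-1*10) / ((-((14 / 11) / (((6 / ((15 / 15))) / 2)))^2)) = 5445 / 98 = 55.56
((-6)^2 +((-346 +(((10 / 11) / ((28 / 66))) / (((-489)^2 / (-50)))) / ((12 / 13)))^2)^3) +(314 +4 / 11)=26566078838261513688187674274331734437853853703158942435 / 15483431201142926988857790895508560910016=1715774655704254.27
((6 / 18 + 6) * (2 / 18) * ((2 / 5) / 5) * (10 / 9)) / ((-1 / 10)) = -152 / 243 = -0.63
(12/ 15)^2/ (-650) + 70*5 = 2843742/ 8125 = 350.00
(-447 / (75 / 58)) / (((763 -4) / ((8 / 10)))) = -34568 / 94875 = -0.36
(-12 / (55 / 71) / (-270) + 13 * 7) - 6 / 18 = 224542 / 2475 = 90.72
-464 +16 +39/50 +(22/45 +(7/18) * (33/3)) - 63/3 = -34759/75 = -463.45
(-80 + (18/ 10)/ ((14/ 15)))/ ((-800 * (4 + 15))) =1093/ 212800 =0.01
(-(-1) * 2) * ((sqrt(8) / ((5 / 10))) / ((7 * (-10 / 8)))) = -32 * sqrt(2) / 35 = -1.29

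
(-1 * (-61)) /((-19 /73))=-4453 /19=-234.37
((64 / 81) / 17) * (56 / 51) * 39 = 46592 / 23409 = 1.99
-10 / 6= -5 / 3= -1.67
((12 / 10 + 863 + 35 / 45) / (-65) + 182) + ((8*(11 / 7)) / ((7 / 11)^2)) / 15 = 171321478 / 1003275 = 170.76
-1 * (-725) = 725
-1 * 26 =-26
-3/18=-1/6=-0.17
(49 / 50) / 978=49 / 48900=0.00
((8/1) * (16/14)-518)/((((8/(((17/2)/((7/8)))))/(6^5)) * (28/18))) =-1059452784/343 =-3088783.63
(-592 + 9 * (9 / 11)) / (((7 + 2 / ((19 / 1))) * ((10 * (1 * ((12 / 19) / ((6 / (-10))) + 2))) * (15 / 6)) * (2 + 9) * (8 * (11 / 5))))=-2321591 / 129373200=-0.02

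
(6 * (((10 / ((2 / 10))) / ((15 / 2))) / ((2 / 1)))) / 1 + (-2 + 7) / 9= 185 / 9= 20.56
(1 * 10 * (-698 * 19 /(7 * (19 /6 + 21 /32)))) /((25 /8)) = -20370432 /12845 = -1585.86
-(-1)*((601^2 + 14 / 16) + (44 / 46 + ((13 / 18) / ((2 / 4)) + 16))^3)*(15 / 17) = 7668307309405 / 23652648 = 324205.02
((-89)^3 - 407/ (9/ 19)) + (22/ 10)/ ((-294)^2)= -305044841069/ 432180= -705828.22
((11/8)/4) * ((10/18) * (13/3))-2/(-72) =739/864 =0.86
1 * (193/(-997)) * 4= -772/997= -0.77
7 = 7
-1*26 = -26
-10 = -10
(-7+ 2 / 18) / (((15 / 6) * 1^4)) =-124 / 45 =-2.76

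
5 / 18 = 0.28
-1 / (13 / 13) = -1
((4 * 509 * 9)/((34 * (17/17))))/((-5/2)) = -18324/85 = -215.58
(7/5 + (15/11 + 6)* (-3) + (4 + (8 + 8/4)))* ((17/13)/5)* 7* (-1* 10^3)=1751680/143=12249.51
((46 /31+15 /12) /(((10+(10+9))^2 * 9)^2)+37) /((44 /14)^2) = 4293141922181 /1146100765392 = 3.75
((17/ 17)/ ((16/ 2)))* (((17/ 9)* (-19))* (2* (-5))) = 1615/ 36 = 44.86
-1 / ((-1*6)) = 1 / 6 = 0.17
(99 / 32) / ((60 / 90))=297 / 64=4.64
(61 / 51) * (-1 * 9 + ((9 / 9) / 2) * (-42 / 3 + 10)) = -671 / 51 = -13.16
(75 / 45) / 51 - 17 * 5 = -13000 / 153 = -84.97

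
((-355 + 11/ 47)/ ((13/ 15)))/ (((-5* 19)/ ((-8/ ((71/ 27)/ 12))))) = -129657024/ 824239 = -157.31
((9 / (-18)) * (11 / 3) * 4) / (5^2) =-22 / 75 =-0.29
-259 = -259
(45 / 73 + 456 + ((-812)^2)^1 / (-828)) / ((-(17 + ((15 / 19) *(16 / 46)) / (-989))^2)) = 41687619127029311 / 35465369017268097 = 1.18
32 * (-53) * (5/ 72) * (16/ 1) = -16960/ 9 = -1884.44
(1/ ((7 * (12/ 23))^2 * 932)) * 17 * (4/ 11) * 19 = 170867/ 18084528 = 0.01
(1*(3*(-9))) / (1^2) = -27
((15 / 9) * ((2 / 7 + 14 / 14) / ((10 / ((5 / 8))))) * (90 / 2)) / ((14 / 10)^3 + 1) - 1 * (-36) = 219039 / 5824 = 37.61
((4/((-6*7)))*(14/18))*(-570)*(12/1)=1520/3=506.67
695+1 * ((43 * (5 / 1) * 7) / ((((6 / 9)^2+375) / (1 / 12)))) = 9398135 / 13516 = 695.33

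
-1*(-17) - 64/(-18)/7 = 1103/63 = 17.51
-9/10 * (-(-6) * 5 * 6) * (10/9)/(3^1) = -60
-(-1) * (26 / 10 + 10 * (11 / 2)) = 288 / 5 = 57.60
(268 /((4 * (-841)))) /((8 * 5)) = -67 /33640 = -0.00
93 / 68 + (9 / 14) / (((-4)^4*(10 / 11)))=834963 / 609280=1.37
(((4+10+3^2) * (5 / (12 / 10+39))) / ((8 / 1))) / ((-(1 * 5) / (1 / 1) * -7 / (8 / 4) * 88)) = 115 / 495264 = 0.00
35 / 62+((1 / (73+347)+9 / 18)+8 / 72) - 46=-1750747 / 39060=-44.82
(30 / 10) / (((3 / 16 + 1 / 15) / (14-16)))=-1440 / 61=-23.61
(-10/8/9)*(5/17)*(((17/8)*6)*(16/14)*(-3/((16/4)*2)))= 25/112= 0.22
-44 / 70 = -22 / 35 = -0.63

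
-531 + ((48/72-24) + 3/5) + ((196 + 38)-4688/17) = -595.50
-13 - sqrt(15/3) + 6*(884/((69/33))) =58045/23 - sqrt(5) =2521.46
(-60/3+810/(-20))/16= -121/32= -3.78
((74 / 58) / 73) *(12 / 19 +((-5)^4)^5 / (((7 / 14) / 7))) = 938606262207031694 / 40223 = 23335063575741.04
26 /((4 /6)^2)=117 /2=58.50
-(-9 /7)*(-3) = -27 /7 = -3.86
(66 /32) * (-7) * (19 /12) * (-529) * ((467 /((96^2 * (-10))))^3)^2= 8027887569311662161263 /39213424469105111281434624000000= 0.00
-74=-74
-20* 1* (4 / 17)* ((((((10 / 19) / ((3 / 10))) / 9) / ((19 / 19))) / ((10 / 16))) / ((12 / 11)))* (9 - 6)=-35200 / 8721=-4.04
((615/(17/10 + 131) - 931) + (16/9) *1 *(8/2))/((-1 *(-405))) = -2195731/967383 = -2.27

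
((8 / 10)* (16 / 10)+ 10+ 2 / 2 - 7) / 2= 66 / 25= 2.64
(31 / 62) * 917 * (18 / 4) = 8253 / 4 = 2063.25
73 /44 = 1.66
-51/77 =-0.66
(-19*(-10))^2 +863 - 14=36949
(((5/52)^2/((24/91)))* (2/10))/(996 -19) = 35/4877184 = 0.00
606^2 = 367236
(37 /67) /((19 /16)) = 592 /1273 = 0.47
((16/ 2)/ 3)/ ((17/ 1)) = 8/ 51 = 0.16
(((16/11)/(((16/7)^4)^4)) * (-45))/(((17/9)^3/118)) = -64322170952809887495/31153668436733915561984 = -0.00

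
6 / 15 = 0.40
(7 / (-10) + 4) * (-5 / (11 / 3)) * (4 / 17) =-18 / 17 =-1.06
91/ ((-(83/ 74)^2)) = -498316/ 6889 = -72.34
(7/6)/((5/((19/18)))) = 0.25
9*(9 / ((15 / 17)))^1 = 91.80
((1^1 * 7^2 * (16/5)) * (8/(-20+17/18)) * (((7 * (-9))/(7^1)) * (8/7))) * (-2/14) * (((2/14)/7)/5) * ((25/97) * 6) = -995328/1630279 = -0.61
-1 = -1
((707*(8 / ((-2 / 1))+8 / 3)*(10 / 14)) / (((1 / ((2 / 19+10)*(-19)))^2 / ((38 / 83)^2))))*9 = -46825895.33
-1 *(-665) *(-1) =-665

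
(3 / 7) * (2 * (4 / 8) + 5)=18 / 7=2.57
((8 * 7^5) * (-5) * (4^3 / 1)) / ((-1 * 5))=8605184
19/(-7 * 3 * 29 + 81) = -19/528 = -0.04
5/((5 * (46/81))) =1.76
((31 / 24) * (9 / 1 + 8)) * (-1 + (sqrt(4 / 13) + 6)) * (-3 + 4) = 527 * sqrt(13) / 156 + 2635 / 24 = 121.97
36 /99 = 0.36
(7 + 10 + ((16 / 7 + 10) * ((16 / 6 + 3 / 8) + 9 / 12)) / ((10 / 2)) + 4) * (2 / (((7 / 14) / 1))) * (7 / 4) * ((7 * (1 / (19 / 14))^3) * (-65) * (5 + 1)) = -1589740516 / 6859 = -231774.39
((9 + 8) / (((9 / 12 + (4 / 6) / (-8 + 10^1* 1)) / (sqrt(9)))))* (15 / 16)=44.13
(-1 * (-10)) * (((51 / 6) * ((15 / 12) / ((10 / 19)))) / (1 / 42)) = 33915 / 4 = 8478.75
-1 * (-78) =78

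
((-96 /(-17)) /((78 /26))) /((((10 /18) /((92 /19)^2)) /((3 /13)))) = 7312896 /398905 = 18.33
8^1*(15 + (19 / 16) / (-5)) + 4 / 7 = 118.67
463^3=99252847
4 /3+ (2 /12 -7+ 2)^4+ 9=720673 /1296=556.07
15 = 15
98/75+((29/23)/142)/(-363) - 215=-6333646747/29638950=-213.69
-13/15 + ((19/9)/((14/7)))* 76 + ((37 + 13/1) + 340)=21121/45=469.36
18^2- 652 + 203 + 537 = 412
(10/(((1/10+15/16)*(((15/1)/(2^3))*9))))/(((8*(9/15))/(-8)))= -6400/6723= -0.95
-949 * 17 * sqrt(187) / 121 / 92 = -16133 * sqrt(187) / 11132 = -19.82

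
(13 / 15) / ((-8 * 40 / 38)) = -0.10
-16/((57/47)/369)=-92496/19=-4868.21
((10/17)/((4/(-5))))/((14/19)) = -475/476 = -1.00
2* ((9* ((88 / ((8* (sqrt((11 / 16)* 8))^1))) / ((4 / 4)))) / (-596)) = -0.14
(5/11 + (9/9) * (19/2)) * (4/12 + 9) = 1022/11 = 92.91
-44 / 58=-22 / 29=-0.76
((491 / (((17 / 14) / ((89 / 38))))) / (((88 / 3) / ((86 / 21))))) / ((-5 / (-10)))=1879057 / 7106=264.43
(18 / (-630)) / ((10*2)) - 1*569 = -398301 / 700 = -569.00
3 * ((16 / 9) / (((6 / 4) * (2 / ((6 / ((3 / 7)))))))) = 224 / 9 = 24.89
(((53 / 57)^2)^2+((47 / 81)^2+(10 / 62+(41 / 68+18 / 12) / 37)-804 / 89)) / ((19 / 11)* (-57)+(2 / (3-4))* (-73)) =-504775195981128457 / 3104191230602096772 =-0.16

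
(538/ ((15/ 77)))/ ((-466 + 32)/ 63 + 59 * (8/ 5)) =5649/ 179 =31.56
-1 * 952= -952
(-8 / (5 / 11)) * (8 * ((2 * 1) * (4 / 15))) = -5632 / 75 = -75.09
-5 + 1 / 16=-79 / 16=-4.94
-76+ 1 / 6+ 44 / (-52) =-5981 / 78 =-76.68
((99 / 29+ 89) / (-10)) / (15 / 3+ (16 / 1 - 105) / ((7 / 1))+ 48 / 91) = 1.29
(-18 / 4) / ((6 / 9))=-27 / 4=-6.75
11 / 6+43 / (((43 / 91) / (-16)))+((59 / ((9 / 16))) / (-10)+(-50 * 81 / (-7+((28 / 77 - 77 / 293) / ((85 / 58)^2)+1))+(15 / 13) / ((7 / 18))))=-709684699541 / 908262810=-781.36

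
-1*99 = -99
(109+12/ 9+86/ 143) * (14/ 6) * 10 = 3331370/ 1287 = 2588.48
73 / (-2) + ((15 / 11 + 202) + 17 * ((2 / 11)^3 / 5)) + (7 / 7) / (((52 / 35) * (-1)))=57518977 / 346060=166.21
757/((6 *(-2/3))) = -189.25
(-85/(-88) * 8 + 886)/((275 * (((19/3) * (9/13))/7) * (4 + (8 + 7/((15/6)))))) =298207/850630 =0.35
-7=-7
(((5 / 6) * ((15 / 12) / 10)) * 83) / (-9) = -415 / 432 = -0.96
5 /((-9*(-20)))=0.03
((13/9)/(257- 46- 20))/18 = 13/30942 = 0.00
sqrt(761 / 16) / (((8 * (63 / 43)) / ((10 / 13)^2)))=1075 * sqrt(761) / 85176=0.35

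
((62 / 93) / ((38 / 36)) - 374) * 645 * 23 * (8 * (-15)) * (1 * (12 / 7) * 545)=82591951752000 / 133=620992118436.09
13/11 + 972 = 10705/11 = 973.18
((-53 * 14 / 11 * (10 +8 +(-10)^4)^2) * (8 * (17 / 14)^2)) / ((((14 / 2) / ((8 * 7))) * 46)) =-24595505323328 / 1771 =-13887919437.23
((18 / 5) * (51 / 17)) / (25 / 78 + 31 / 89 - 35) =-374868 / 1191635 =-0.31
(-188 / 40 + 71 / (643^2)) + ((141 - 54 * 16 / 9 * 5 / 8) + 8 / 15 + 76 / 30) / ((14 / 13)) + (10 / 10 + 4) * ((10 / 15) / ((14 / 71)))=559811011 / 6201735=90.27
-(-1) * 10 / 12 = 5 / 6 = 0.83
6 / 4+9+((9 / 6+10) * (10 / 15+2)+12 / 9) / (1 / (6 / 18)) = 127 / 6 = 21.17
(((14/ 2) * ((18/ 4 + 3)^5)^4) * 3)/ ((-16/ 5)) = -34915195665836334228515625/ 16777216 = -2081107834925433053.29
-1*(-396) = 396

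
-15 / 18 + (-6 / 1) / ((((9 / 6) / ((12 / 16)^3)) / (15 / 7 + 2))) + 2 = -1957 / 336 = -5.82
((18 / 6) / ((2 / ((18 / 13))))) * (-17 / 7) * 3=-1377 / 91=-15.13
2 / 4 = 1 / 2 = 0.50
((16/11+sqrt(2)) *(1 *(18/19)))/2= 9 *sqrt(2)/19+144/209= 1.36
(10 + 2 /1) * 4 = 48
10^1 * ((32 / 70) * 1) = 32 / 7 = 4.57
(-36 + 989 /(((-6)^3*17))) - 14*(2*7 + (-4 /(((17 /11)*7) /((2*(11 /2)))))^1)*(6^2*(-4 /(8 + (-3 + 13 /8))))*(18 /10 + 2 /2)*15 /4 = 362908783 /11448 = 31700.63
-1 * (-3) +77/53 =4.45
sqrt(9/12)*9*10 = 45*sqrt(3) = 77.94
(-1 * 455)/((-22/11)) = 455/2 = 227.50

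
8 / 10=4 / 5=0.80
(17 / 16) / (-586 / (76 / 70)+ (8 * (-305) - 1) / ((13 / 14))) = -4199 / 12521936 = -0.00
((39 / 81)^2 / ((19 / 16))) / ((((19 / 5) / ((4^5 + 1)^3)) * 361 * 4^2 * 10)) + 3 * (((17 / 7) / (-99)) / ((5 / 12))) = 70054967970401 / 73153086930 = 957.65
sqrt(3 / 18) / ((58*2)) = sqrt(6) / 696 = 0.00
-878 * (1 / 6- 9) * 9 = 69801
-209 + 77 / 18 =-3685 / 18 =-204.72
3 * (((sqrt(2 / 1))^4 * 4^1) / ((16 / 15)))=45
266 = 266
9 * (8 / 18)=4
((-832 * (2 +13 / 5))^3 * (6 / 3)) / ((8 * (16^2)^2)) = -26730899 / 125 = -213847.19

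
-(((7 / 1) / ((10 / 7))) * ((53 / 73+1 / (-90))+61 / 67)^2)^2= -629151802583673093616231921 / 3754574178583314321000000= -167.57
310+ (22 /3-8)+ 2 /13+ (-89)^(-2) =95606509 /308919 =309.49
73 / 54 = 1.35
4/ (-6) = -2/ 3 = -0.67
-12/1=-12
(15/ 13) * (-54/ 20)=-3.12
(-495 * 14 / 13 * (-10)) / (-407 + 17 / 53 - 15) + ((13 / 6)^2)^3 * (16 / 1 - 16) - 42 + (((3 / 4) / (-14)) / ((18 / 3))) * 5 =-1779503533 / 32540144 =-54.69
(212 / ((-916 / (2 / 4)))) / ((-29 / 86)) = 0.34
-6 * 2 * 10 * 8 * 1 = -960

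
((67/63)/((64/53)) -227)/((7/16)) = -911713/1764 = -516.84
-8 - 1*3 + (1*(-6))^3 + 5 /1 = -222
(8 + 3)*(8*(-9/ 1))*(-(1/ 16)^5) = 99/ 131072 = 0.00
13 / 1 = 13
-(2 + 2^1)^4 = -256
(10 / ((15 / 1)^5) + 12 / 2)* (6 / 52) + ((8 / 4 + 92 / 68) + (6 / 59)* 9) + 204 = 137934698503 / 660099375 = 208.96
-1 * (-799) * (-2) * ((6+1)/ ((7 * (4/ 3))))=-2397/ 2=-1198.50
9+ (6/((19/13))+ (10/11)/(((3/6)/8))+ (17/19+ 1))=325/11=29.55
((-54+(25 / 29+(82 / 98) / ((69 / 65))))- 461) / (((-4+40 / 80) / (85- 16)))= 100666850 / 9947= 10120.32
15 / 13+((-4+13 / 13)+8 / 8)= -11 / 13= -0.85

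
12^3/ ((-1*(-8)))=216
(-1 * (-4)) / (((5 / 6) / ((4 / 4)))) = 24 / 5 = 4.80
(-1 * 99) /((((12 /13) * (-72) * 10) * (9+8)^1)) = 143 /16320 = 0.01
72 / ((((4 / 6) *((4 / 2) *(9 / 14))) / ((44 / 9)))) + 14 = 1274 / 3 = 424.67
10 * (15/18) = 25/3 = 8.33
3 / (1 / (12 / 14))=18 / 7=2.57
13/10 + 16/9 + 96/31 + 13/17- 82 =-3560131/47430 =-75.06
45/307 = 0.15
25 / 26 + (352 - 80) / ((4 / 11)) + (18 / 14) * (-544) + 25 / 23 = 211895 / 4186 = 50.62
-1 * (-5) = 5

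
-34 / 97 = -0.35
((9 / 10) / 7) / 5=9 / 350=0.03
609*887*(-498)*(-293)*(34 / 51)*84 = 4413934686672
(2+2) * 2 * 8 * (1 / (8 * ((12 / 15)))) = 10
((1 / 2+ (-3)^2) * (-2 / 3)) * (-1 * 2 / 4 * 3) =19 / 2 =9.50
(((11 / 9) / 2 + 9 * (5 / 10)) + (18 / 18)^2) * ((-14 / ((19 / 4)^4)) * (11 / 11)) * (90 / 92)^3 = -249480000 / 1585615607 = -0.16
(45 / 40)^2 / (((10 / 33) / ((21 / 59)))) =56133 / 37760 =1.49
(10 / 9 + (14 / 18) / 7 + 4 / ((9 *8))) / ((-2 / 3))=-23 / 12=-1.92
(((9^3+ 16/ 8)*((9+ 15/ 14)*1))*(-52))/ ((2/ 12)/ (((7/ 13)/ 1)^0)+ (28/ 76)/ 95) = -29022732180/ 12929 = -2244777.80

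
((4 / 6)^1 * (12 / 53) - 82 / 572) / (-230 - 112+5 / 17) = -1955 / 88052822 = -0.00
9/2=4.50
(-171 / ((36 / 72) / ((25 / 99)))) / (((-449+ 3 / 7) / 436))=144970 / 1727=83.94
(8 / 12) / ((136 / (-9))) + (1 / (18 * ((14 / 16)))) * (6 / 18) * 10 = 2153 / 12852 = 0.17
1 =1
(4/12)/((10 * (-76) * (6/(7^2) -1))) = 49/98040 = 0.00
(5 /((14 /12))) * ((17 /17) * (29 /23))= 870 /161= 5.40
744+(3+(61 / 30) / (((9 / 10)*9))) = 181582 / 243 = 747.25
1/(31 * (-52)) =-1/1612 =-0.00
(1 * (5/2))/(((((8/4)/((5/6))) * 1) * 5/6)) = 5/4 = 1.25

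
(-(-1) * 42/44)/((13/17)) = 357/286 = 1.25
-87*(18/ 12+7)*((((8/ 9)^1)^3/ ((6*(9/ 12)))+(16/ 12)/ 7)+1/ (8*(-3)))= -55225367/ 244944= -225.46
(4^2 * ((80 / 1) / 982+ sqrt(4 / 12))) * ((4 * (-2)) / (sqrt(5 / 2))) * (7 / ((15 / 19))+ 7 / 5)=-19712 * sqrt(30) / 225 - 157696 * sqrt(10) / 7365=-547.56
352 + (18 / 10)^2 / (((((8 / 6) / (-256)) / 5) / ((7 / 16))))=-5044 / 5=-1008.80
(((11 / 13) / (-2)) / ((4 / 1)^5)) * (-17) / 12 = 187 / 319488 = 0.00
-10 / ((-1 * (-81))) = -10 / 81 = -0.12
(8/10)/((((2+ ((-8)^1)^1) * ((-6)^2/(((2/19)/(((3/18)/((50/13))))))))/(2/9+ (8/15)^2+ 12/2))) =-1952/33345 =-0.06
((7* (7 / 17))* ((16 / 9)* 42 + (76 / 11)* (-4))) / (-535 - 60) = -10864 / 47685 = -0.23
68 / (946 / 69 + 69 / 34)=159528 / 36925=4.32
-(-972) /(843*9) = 36 /281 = 0.13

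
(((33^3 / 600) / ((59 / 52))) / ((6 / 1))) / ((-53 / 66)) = -1712997 / 156350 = -10.96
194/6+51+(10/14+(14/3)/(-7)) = 1751/21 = 83.38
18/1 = 18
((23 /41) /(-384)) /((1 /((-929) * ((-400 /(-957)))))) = 534175 /941688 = 0.57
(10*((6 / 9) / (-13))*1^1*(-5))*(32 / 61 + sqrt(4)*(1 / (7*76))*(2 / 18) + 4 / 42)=4528850 / 2847663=1.59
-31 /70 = -0.44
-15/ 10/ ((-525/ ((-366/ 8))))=-183/ 1400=-0.13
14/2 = 7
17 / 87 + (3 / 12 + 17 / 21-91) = -72873 / 812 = -89.75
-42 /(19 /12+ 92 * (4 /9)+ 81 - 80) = -1512 /1565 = -0.97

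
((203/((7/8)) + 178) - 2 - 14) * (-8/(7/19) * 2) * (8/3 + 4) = -2395520/21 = -114072.38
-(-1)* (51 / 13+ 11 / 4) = 347 / 52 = 6.67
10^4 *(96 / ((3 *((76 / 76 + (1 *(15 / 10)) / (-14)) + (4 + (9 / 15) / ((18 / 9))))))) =44800000 / 727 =61623.11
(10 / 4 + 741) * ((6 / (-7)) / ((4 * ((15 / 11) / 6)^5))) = -5747588088 / 21875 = -262746.88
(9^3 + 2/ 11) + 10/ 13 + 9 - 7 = 104669/ 143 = 731.95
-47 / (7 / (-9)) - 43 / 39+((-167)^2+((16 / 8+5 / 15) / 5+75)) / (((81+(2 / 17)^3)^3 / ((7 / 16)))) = 81693552004255253120143 / 1376493530368640633040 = 59.35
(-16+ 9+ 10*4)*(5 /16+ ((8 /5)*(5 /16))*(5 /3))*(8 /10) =121 /4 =30.25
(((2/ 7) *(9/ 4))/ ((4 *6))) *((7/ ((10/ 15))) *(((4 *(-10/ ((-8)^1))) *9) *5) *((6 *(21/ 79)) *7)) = 893025/ 1264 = 706.51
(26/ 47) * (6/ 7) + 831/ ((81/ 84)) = 862.25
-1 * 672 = -672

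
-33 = -33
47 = 47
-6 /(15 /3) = -6 /5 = -1.20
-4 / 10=-2 / 5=-0.40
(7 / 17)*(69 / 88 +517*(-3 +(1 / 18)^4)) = -12530591017 / 19630512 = -638.32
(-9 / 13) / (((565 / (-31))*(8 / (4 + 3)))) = 1953 / 58760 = 0.03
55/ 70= 11/ 14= 0.79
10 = 10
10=10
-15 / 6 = -5 / 2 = -2.50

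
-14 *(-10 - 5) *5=1050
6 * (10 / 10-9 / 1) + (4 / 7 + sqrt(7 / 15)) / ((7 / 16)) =-2288 / 49 + 16 * sqrt(105) / 105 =-45.13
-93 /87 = -1.07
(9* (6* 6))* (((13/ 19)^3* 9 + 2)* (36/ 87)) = 130213008/ 198911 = 654.63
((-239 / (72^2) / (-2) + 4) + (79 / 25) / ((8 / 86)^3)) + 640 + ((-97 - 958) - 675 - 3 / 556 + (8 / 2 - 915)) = 69487873979 / 36028800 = 1928.68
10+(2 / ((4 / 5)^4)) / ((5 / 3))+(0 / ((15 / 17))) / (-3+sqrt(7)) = 12.93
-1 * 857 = -857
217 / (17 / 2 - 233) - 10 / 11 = -9264 / 4939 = -1.88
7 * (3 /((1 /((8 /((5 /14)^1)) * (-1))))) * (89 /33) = -69776 /55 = -1268.65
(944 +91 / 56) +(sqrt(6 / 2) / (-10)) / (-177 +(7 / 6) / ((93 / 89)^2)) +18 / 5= 25947 *sqrt(3) / 45648955 +37969 / 40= 949.23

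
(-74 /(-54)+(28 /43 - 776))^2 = 807462190921 /1347921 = 599042.67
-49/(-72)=49/72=0.68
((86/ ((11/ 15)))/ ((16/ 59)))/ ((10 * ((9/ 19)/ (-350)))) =-8435525/ 264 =-31952.75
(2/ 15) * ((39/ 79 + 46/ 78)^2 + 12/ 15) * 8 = 1498903424/ 711942075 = 2.11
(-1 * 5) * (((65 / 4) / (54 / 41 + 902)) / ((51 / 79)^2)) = -83161325 / 385322544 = -0.22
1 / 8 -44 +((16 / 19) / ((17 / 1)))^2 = -43.87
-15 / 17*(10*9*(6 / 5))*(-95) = 153900 / 17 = 9052.94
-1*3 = -3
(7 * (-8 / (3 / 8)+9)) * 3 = -259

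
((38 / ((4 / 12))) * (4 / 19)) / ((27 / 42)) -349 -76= -1163 / 3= -387.67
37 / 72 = 0.51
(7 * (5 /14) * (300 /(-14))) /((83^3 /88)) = -33000 /4002509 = -0.01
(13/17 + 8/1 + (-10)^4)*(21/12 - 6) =-170149/4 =-42537.25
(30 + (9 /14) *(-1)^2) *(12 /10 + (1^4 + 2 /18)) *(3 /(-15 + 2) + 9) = 21736 /35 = 621.03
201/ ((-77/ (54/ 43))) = -10854/ 3311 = -3.28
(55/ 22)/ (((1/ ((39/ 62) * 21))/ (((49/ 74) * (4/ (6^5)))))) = 22295/ 1982016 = 0.01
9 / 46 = 0.20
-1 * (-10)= 10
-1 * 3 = -3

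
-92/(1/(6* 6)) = -3312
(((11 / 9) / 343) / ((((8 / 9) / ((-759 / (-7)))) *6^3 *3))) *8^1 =2783 / 518616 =0.01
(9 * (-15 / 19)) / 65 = -27 / 247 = -0.11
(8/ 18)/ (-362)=-2/ 1629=-0.00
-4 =-4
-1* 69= -69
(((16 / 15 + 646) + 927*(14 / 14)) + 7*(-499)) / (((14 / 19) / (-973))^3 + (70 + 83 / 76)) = -302983027539008 / 11224830437025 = -26.99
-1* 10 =-10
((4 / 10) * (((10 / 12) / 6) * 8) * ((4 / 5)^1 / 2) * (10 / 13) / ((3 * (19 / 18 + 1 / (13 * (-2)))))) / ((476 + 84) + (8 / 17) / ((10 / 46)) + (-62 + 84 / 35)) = 40 / 448539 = 0.00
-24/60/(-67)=2/335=0.01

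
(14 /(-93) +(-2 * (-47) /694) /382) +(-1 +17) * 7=1378831079 /12327522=111.85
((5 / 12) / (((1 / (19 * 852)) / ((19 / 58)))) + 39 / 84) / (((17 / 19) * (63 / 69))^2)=342702846043 / 103488588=3311.50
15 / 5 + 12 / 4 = 6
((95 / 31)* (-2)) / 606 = -95 / 9393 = -0.01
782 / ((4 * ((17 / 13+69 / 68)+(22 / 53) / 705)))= 6457494030 / 76729793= 84.16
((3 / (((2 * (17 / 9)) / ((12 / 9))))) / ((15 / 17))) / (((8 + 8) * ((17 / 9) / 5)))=27 / 136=0.20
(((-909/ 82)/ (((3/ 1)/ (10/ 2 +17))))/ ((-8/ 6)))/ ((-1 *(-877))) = 9999/ 143828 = 0.07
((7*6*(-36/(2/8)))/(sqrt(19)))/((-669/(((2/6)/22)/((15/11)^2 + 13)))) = 1848*sqrt(19)/3809063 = 0.00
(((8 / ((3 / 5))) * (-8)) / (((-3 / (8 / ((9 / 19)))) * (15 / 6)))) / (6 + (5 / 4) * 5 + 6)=77824 / 5913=13.16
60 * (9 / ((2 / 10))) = 2700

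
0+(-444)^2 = 197136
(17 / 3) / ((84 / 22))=187 / 126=1.48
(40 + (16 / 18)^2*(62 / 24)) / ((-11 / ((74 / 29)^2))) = -55942816 / 2247993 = -24.89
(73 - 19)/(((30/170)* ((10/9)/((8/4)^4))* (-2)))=-11016/5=-2203.20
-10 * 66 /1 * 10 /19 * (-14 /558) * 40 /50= 6.97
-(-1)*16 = 16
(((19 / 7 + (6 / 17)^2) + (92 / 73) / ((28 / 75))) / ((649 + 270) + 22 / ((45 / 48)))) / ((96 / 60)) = 17208075 / 4175476046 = 0.00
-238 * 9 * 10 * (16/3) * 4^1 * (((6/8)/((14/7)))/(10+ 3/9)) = -514080/31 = -16583.23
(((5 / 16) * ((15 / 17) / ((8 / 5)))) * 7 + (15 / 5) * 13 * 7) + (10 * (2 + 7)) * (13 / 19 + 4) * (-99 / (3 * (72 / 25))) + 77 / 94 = -8852231267 / 1943168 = -4555.57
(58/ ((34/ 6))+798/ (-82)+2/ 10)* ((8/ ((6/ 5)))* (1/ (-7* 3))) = -9808/ 43911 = -0.22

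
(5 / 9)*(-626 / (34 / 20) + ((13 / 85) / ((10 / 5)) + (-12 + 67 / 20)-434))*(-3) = 1351.35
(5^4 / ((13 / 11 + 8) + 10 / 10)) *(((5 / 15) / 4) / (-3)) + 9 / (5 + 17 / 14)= -30031 / 116928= -0.26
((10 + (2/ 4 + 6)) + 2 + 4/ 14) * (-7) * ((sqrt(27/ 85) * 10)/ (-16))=789 * sqrt(255)/ 272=46.32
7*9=63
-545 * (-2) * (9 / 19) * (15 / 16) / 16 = 73575 / 2432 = 30.25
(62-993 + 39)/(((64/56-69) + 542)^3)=-305956/36561310759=-0.00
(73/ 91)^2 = 5329/ 8281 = 0.64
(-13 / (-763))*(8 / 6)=0.02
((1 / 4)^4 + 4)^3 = 1076890625 / 16777216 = 64.19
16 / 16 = 1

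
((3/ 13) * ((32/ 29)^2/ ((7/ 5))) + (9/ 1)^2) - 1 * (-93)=13331754/ 76531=174.20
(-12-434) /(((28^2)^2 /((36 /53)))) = -0.00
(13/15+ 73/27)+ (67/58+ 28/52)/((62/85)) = 37186111/6310980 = 5.89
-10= -10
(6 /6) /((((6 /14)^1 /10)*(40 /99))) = 231 /4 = 57.75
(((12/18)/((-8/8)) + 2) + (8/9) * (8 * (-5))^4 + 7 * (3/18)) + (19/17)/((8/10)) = 1392642385/612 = 2275559.45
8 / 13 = 0.62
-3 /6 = -1 /2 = -0.50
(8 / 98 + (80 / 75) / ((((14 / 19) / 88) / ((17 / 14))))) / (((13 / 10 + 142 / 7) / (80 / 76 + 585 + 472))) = 1524557912 / 200963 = 7586.26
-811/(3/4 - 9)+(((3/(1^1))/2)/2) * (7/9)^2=117323/1188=98.76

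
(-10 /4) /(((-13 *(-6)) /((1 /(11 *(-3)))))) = 5 /5148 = 0.00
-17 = -17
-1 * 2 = -2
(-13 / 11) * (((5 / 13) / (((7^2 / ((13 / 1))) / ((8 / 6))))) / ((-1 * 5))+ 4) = -7592 / 1617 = -4.70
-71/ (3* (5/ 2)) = -142/ 15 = -9.47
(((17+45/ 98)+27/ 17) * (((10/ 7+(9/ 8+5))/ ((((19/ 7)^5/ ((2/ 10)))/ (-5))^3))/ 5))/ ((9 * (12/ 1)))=-20643601637218651/ 247755993127556708239680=-0.00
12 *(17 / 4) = 51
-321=-321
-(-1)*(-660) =-660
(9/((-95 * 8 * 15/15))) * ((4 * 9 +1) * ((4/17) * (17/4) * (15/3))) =-333/152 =-2.19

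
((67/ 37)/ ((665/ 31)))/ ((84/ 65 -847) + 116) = -27001/ 233407951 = -0.00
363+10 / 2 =368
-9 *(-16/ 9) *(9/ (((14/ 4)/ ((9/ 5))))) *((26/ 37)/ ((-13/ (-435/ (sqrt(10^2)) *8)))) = 1804032/ 1295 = 1393.07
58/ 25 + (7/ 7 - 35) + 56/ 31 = -29.87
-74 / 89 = -0.83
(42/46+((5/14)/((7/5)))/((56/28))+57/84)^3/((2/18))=523669921875/11451483064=45.73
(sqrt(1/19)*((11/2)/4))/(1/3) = 33*sqrt(19)/152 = 0.95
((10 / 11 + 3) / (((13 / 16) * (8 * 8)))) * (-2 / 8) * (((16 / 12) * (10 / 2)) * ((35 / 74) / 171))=-7525 / 21714264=-0.00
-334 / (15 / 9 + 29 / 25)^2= -939375 / 22472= -41.80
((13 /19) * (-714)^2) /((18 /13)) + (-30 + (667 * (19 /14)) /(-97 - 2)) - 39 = 6631917515 /26334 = 251838.59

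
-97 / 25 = -3.88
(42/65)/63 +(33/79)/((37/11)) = 76631/569985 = 0.13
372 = 372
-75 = -75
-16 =-16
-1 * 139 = -139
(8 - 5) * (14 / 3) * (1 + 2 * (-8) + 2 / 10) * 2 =-2072 / 5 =-414.40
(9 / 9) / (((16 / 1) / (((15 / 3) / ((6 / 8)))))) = 5 / 12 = 0.42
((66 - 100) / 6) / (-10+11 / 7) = 0.67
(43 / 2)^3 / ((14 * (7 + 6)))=79507 / 1456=54.61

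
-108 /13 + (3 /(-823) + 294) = 3056583 /10699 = 285.69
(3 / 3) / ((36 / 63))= 7 / 4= 1.75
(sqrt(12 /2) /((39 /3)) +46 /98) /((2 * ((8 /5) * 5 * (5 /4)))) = sqrt(6) /260 +23 /980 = 0.03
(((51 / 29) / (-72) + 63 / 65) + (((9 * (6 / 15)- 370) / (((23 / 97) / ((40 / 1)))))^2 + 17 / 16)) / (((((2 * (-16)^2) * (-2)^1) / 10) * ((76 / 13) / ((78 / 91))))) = -182863477025081029 / 33429143552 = -5470181.33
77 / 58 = 1.33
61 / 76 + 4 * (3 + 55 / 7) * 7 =23165 / 76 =304.80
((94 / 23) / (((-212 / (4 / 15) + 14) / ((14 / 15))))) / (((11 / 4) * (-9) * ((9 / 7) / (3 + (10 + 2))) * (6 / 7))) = 128968 / 48015099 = 0.00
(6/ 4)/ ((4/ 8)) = 3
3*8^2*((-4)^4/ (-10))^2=3145728/ 25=125829.12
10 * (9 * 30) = 2700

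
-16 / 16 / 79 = -1 / 79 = -0.01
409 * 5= 2045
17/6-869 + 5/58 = -75349/87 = -866.08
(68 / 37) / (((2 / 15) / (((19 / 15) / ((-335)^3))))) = -646 / 1391028875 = -0.00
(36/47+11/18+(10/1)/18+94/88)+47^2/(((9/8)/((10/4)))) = 4911.89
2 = 2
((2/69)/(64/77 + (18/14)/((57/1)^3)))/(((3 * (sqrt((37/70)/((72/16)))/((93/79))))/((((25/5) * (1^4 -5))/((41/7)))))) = -0.14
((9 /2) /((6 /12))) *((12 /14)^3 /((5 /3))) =5832 /1715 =3.40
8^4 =4096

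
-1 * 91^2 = -8281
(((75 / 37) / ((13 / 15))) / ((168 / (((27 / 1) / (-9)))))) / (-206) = 0.00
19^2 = 361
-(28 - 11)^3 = -4913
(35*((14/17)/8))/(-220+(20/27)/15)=-19845/1211488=-0.02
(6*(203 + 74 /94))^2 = 3302571024 /2209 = 1495052.52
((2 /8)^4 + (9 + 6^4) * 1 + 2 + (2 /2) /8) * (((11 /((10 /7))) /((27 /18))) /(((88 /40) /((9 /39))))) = 2342375 /3328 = 703.84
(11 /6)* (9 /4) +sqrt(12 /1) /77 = 2* sqrt(3) /77 +33 /8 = 4.17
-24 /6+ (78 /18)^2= 133 /9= 14.78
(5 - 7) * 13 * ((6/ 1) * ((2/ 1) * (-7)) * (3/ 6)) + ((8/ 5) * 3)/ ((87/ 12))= 1092.66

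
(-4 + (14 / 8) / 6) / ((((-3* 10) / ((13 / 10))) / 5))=1157 / 1440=0.80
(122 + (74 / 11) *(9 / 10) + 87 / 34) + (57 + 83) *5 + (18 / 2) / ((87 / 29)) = 1558857 / 1870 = 833.61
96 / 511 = 0.19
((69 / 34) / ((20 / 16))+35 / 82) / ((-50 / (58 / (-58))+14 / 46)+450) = 328693 / 80203790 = 0.00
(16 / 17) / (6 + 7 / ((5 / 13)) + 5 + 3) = 80 / 2737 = 0.03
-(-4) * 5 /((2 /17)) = 170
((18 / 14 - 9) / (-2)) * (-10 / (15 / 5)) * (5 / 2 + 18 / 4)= -90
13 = 13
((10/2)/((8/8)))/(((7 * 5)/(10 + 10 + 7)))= 27/7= 3.86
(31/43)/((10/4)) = 62/215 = 0.29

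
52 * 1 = 52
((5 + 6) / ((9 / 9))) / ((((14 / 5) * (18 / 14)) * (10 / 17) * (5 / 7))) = 1309 / 180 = 7.27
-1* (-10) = 10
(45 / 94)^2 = 2025 / 8836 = 0.23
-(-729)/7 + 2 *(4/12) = 2201/21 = 104.81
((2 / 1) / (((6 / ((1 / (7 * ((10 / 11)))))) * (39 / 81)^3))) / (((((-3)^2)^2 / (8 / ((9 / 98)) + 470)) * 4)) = 248193 / 307580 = 0.81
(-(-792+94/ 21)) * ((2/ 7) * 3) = 33076/ 49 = 675.02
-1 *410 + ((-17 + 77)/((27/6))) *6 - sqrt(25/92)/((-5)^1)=-330 + sqrt(23)/46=-329.90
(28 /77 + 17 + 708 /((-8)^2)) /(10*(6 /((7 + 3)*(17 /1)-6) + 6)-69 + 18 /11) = -205123 /50496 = -4.06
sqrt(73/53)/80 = sqrt(3869)/4240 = 0.01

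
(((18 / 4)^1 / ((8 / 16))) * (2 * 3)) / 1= 54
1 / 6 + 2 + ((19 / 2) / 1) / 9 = 29 / 9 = 3.22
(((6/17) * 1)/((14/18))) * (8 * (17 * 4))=1728/7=246.86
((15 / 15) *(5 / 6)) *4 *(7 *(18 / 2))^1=210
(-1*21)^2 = 441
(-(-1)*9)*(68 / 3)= 204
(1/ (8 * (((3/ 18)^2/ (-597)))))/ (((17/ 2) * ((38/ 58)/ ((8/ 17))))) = -1246536/ 5491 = -227.01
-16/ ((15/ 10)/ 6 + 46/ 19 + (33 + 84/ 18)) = -3648/ 9197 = -0.40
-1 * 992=-992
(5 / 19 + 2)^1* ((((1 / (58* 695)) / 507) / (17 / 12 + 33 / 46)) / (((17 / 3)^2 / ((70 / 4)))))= 62307 / 2203262492561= 0.00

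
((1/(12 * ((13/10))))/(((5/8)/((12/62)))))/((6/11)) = 44/1209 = 0.04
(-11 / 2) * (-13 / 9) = 7.94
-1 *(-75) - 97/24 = 1703/24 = 70.96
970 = 970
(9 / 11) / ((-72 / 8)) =-1 / 11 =-0.09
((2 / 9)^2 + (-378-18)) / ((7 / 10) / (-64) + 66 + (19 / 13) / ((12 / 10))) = -266839040 / 45292149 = -5.89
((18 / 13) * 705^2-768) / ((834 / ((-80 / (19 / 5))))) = -595764400 / 34333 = -17352.53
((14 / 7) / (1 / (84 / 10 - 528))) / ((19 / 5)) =-5196 / 19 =-273.47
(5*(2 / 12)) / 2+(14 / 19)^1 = 263 / 228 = 1.15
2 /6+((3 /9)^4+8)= 676 /81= 8.35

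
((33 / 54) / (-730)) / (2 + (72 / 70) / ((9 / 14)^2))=-11 / 58984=-0.00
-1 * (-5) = 5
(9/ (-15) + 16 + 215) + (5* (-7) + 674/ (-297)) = 286799/ 1485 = 193.13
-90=-90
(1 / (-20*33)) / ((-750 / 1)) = 0.00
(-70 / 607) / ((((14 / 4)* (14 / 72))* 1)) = -720 / 4249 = -0.17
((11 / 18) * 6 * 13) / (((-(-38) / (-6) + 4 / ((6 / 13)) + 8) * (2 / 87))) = 12441 / 62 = 200.66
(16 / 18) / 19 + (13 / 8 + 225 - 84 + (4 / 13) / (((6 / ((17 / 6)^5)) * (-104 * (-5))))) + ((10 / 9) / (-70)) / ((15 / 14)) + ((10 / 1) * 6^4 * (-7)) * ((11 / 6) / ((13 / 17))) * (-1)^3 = 217638.06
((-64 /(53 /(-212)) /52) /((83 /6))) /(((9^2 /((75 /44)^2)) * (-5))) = -1000 /391677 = -0.00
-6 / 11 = -0.55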